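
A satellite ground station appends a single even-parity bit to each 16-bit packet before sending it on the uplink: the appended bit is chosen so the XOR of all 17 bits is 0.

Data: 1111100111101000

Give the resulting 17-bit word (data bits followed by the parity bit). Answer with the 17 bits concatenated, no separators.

11111001111010000

XOR of the 16 data bits: 1⊕1⊕1⊕1⊕1⊕0⊕0⊕1⊕1⊕1⊕1⊕0⊕1⊕0⊕0⊕0 = 0
Parity bit = 0 (so all 17 bits XOR to 0).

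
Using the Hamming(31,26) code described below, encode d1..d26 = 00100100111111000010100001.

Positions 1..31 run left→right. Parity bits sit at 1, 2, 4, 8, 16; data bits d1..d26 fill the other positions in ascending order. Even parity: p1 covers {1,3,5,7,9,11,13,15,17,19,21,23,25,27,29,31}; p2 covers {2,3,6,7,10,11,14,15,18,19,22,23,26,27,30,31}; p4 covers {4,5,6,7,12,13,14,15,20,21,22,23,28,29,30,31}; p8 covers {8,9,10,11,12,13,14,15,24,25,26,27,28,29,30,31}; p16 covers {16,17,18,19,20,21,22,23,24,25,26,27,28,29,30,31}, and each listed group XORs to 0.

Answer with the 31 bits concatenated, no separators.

Place data at non-parity positions: p1 p2 0 p4 0 1 0 p8 0 1 0 0 1 1 1 p16 1 1 1 0 0 0 0 1 0 1 0 0 0 0 1
p1 (pos 1,3,5,7,9,11,13,15,17,19,21,23,25,27,29,31): XOR of data positions = 0⊕0⊕0⊕0⊕0⊕1⊕1⊕1⊕1⊕0⊕0⊕0⊕0⊕0⊕1 = 1
p2 (pos 2,3,6,7,10,11,14,15,18,19,22,23,26,27,30,31): XOR of data positions = 0⊕1⊕0⊕1⊕0⊕1⊕1⊕1⊕1⊕0⊕0⊕1⊕0⊕0⊕1 = 0
p4 (pos 4,5,6,7,12,13,14,15,20,21,22,23,28,29,30,31): XOR of data positions = 0⊕1⊕0⊕0⊕1⊕1⊕1⊕0⊕0⊕0⊕0⊕0⊕0⊕0⊕1 = 1
p8 (pos 8,9,10,11,12,13,14,15,24,25,26,27,28,29,30,31): XOR of data positions = 0⊕1⊕0⊕0⊕1⊕1⊕1⊕1⊕0⊕1⊕0⊕0⊕0⊕0⊕1 = 1
p16 (pos 16,17,18,19,20,21,22,23,24,25,26,27,28,29,30,31): XOR of data positions = 1⊕1⊕1⊕0⊕0⊕0⊕0⊕1⊕0⊕1⊕0⊕0⊕0⊕0⊕1 = 0
Codeword: 1001010101001110111000010100001

1001010101001110111000010100001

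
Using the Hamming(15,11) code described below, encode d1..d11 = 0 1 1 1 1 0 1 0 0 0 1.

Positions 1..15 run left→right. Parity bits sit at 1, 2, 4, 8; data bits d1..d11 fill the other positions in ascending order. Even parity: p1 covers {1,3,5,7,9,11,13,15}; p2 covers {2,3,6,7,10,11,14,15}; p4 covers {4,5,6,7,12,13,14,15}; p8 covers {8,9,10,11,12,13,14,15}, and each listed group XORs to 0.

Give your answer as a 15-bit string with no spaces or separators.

Place data at non-parity positions: p1 p2 0 p4 1 1 1 p8 1 0 1 0 0 0 1
p1 (pos 1,3,5,7,9,11,13,15): XOR of data positions = 0⊕1⊕1⊕1⊕1⊕0⊕1 = 1
p2 (pos 2,3,6,7,10,11,14,15): XOR of data positions = 0⊕1⊕1⊕0⊕1⊕0⊕1 = 0
p4 (pos 4,5,6,7,12,13,14,15): XOR of data positions = 1⊕1⊕1⊕0⊕0⊕0⊕1 = 0
p8 (pos 8,9,10,11,12,13,14,15): XOR of data positions = 1⊕0⊕1⊕0⊕0⊕0⊕1 = 1
Codeword: 100011111010001

100011111010001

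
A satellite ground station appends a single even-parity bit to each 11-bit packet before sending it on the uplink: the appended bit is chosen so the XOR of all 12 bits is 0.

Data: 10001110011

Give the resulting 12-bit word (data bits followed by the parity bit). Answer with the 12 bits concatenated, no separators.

100011100110

XOR of the 11 data bits: 1⊕0⊕0⊕0⊕1⊕1⊕1⊕0⊕0⊕1⊕1 = 0
Parity bit = 0 (so all 12 bits XOR to 0).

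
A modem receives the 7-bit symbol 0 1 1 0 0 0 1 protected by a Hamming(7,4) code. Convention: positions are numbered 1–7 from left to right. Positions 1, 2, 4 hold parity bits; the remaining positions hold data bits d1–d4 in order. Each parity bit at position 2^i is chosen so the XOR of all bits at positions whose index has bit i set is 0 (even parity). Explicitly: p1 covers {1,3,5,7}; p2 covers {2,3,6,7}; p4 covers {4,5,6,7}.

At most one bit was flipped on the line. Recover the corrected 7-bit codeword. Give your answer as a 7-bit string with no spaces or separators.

0110011

s1 (pos 1,3,5,7): 0⊕1⊕0⊕1 = 0
s2 (pos 2,3,6,7): 1⊕1⊕0⊕1 = 1
s4 (pos 4,5,6,7): 0⊕0⊕0⊕1 = 1
Syndrome s4…s1 = 110 → error at position 6.
Flip position 6: 0110001 → 0110011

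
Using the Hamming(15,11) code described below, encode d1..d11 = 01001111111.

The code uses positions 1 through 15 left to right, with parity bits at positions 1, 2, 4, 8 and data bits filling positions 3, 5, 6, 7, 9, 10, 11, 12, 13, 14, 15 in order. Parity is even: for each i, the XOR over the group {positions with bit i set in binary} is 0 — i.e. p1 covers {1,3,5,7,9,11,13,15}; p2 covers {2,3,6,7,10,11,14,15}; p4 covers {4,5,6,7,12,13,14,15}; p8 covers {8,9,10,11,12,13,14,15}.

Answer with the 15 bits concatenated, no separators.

100110011111111

Place data at non-parity positions: p1 p2 0 p4 1 0 0 p8 1 1 1 1 1 1 1
p1 (pos 1,3,5,7,9,11,13,15): XOR of data positions = 0⊕1⊕0⊕1⊕1⊕1⊕1 = 1
p2 (pos 2,3,6,7,10,11,14,15): XOR of data positions = 0⊕0⊕0⊕1⊕1⊕1⊕1 = 0
p4 (pos 4,5,6,7,12,13,14,15): XOR of data positions = 1⊕0⊕0⊕1⊕1⊕1⊕1 = 1
p8 (pos 8,9,10,11,12,13,14,15): XOR of data positions = 1⊕1⊕1⊕1⊕1⊕1⊕1 = 1
Codeword: 100110011111111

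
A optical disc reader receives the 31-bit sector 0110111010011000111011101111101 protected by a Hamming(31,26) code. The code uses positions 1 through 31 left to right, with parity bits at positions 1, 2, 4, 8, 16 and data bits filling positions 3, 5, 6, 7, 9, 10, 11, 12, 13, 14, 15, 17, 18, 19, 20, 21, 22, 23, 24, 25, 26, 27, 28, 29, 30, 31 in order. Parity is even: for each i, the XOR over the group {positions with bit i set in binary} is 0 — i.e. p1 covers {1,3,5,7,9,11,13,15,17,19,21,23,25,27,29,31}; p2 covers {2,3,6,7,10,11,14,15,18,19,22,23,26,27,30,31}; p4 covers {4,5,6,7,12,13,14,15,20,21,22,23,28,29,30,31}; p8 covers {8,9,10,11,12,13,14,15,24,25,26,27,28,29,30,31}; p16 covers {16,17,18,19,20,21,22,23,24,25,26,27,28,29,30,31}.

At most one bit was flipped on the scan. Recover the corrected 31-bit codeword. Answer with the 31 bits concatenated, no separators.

0110111010011010111011101111101

s1 (pos 1,3,5,7,9,11,13,15,17,19,21,23,25,27,29,31): 0⊕1⊕1⊕1⊕1⊕0⊕1⊕0⊕1⊕1⊕1⊕1⊕1⊕1⊕1⊕1 = 1
s2 (pos 2,3,6,7,10,11,14,15,18,19,22,23,26,27,30,31): 1⊕1⊕1⊕1⊕0⊕0⊕0⊕0⊕1⊕1⊕1⊕1⊕1⊕1⊕0⊕1 = 1
s4 (pos 4,5,6,7,12,13,14,15,20,21,22,23,28,29,30,31): 0⊕1⊕1⊕1⊕1⊕1⊕0⊕0⊕0⊕1⊕1⊕1⊕1⊕1⊕0⊕1 = 1
s8 (pos 8,9,10,11,12,13,14,15,24,25,26,27,28,29,30,31): 0⊕1⊕0⊕0⊕1⊕1⊕0⊕0⊕0⊕1⊕1⊕1⊕1⊕1⊕0⊕1 = 1
s16 (pos 16,17,18,19,20,21,22,23,24,25,26,27,28,29,30,31): 0⊕1⊕1⊕1⊕0⊕1⊕1⊕1⊕0⊕1⊕1⊕1⊕1⊕1⊕0⊕1 = 0
Syndrome s16…s1 = 01111 → error at position 15.
Flip position 15: 0110111010011000111011101111101 → 0110111010011010111011101111101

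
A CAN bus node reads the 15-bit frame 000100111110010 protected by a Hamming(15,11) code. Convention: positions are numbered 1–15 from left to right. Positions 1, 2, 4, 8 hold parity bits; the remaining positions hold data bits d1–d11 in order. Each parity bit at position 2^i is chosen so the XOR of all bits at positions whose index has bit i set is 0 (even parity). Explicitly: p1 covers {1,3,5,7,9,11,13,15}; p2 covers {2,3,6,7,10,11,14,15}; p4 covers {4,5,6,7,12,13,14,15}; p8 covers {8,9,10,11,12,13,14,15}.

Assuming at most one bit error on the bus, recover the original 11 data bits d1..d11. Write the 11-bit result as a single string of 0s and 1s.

s1 (pos 1,3,5,7,9,11,13,15): 0⊕0⊕0⊕1⊕1⊕1⊕0⊕0 = 1
s2 (pos 2,3,6,7,10,11,14,15): 0⊕0⊕0⊕1⊕1⊕1⊕1⊕0 = 0
s4 (pos 4,5,6,7,12,13,14,15): 1⊕0⊕0⊕1⊕0⊕0⊕1⊕0 = 1
s8 (pos 8,9,10,11,12,13,14,15): 1⊕1⊕1⊕1⊕0⊕0⊕1⊕0 = 1
Syndrome s8…s1 = 1101 → error at position 13.
Flip position 13: 000100111110010 → 000100111110110
Read data bits from positions 3,5,6,7,9,10,11,12,13,14,15: 00011110110

00011110110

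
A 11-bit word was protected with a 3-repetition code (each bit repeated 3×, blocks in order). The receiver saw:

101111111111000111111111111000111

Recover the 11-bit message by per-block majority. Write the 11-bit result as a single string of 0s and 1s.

11110111101

Block 1 (101): 2 ones → 1
Block 2 (111): 3 ones → 1
Block 3 (111): 3 ones → 1
Block 4 (111): 3 ones → 1
Block 5 (000): 0 ones → 0
Block 6 (111): 3 ones → 1
Block 7 (111): 3 ones → 1
Block 8 (111): 3 ones → 1
Block 9 (111): 3 ones → 1
Block 10 (000): 0 ones → 0
Block 11 (111): 3 ones → 1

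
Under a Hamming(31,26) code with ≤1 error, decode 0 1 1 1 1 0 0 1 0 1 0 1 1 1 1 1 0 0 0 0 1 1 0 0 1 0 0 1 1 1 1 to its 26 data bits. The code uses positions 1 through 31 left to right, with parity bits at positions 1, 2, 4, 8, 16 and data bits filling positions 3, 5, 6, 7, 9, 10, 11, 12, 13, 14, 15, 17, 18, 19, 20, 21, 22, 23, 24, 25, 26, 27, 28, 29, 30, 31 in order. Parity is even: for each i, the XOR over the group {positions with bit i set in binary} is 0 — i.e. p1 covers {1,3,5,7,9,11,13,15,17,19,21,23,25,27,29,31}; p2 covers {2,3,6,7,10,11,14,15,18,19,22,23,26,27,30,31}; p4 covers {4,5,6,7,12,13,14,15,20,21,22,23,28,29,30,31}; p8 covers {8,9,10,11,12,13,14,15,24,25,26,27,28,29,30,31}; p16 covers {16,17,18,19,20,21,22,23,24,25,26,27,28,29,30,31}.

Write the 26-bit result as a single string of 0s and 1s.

11000101111000011001001111

s1 (pos 1,3,5,7,9,11,13,15,17,19,21,23,25,27,29,31): 0⊕1⊕1⊕0⊕0⊕0⊕1⊕1⊕0⊕0⊕1⊕0⊕1⊕0⊕1⊕1 = 0
s2 (pos 2,3,6,7,10,11,14,15,18,19,22,23,26,27,30,31): 1⊕1⊕0⊕0⊕1⊕0⊕1⊕1⊕0⊕0⊕1⊕0⊕0⊕0⊕1⊕1 = 0
s4 (pos 4,5,6,7,12,13,14,15,20,21,22,23,28,29,30,31): 1⊕1⊕0⊕0⊕1⊕1⊕1⊕1⊕0⊕1⊕1⊕0⊕1⊕1⊕1⊕1 = 0
s8 (pos 8,9,10,11,12,13,14,15,24,25,26,27,28,29,30,31): 1⊕0⊕1⊕0⊕1⊕1⊕1⊕1⊕0⊕1⊕0⊕0⊕1⊕1⊕1⊕1 = 1
s16 (pos 16,17,18,19,20,21,22,23,24,25,26,27,28,29,30,31): 1⊕0⊕0⊕0⊕0⊕1⊕1⊕0⊕0⊕1⊕0⊕0⊕1⊕1⊕1⊕1 = 0
Syndrome s16…s1 = 01000 → error at position 8.
Flip position 8: 0111100101011111000011001001111 → 0111100001011111000011001001111
Read data bits from positions 3,5,6,7,9,10,11,12,13,14,15,17,18,19,20,21,22,23,24,25,26,27,28,29,30,31: 11000101111000011001001111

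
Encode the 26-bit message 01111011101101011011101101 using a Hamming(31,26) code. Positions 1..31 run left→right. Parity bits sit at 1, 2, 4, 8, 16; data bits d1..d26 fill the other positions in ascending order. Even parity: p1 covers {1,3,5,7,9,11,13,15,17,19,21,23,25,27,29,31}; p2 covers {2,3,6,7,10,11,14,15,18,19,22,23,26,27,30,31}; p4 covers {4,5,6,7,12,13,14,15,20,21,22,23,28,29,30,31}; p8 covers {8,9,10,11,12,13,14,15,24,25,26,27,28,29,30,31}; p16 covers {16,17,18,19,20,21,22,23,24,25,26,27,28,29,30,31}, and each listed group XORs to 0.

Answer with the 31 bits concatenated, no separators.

Place data at non-parity positions: p1 p2 0 p4 1 1 1 p8 1 0 1 1 1 0 1 p16 1 0 1 0 1 1 0 1 1 1 0 1 1 0 1
p1 (pos 1,3,5,7,9,11,13,15,17,19,21,23,25,27,29,31): XOR of data positions = 0⊕1⊕1⊕1⊕1⊕1⊕1⊕1⊕1⊕1⊕0⊕1⊕0⊕1⊕1 = 0
p2 (pos 2,3,6,7,10,11,14,15,18,19,22,23,26,27,30,31): XOR of data positions = 0⊕1⊕1⊕0⊕1⊕0⊕1⊕0⊕1⊕1⊕0⊕1⊕0⊕0⊕1 = 0
p4 (pos 4,5,6,7,12,13,14,15,20,21,22,23,28,29,30,31): XOR of data positions = 1⊕1⊕1⊕1⊕1⊕0⊕1⊕0⊕1⊕1⊕0⊕1⊕1⊕0⊕1 = 1
p8 (pos 8,9,10,11,12,13,14,15,24,25,26,27,28,29,30,31): XOR of data positions = 1⊕0⊕1⊕1⊕1⊕0⊕1⊕1⊕1⊕1⊕0⊕1⊕1⊕0⊕1 = 1
p16 (pos 16,17,18,19,20,21,22,23,24,25,26,27,28,29,30,31): XOR of data positions = 1⊕0⊕1⊕0⊕1⊕1⊕0⊕1⊕1⊕1⊕0⊕1⊕1⊕0⊕1 = 0
Codeword: 0001111110111010101011011101101

0001111110111010101011011101101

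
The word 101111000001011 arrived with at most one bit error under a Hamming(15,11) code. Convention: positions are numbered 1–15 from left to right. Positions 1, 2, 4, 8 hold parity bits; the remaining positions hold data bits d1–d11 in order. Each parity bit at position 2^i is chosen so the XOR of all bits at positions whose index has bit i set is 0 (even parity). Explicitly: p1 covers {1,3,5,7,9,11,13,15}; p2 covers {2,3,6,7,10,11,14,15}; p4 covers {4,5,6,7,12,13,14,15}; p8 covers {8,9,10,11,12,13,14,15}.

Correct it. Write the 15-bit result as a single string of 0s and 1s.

101111010001011

s1 (pos 1,3,5,7,9,11,13,15): 1⊕1⊕1⊕0⊕0⊕0⊕0⊕1 = 0
s2 (pos 2,3,6,7,10,11,14,15): 0⊕1⊕1⊕0⊕0⊕0⊕1⊕1 = 0
s4 (pos 4,5,6,7,12,13,14,15): 1⊕1⊕1⊕0⊕1⊕0⊕1⊕1 = 0
s8 (pos 8,9,10,11,12,13,14,15): 0⊕0⊕0⊕0⊕1⊕0⊕1⊕1 = 1
Syndrome s8…s1 = 1000 → error at position 8.
Flip position 8: 101111000001011 → 101111010001011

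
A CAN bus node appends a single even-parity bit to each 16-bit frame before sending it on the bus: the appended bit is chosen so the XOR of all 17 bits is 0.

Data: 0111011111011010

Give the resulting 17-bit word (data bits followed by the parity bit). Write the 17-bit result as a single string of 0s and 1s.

XOR of the 16 data bits: 0⊕1⊕1⊕1⊕0⊕1⊕1⊕1⊕1⊕1⊕0⊕1⊕1⊕0⊕1⊕0 = 1
Parity bit = 1 (so all 17 bits XOR to 0).

01110111110110101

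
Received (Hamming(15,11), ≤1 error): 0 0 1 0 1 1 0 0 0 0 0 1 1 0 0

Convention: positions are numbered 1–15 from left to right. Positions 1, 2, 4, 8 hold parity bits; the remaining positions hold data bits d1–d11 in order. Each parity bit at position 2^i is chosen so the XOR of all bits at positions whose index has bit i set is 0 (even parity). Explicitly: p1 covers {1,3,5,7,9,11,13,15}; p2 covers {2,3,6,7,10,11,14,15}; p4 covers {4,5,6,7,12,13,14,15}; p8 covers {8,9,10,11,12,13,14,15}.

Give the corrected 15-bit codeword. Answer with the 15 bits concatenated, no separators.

101011000001100

s1 (pos 1,3,5,7,9,11,13,15): 0⊕1⊕1⊕0⊕0⊕0⊕1⊕0 = 1
s2 (pos 2,3,6,7,10,11,14,15): 0⊕1⊕1⊕0⊕0⊕0⊕0⊕0 = 0
s4 (pos 4,5,6,7,12,13,14,15): 0⊕1⊕1⊕0⊕1⊕1⊕0⊕0 = 0
s8 (pos 8,9,10,11,12,13,14,15): 0⊕0⊕0⊕0⊕1⊕1⊕0⊕0 = 0
Syndrome s8…s1 = 0001 → error at position 1.
Flip position 1: 001011000001100 → 101011000001100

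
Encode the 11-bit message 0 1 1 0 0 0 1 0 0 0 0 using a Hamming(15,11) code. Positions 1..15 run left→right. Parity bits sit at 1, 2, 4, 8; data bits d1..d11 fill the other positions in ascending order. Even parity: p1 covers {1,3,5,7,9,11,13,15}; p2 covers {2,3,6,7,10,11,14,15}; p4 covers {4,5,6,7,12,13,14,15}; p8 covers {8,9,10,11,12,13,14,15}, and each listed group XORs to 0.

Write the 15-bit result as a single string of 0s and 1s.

000011010010000

Place data at non-parity positions: p1 p2 0 p4 1 1 0 p8 0 0 1 0 0 0 0
p1 (pos 1,3,5,7,9,11,13,15): XOR of data positions = 0⊕1⊕0⊕0⊕1⊕0⊕0 = 0
p2 (pos 2,3,6,7,10,11,14,15): XOR of data positions = 0⊕1⊕0⊕0⊕1⊕0⊕0 = 0
p4 (pos 4,5,6,7,12,13,14,15): XOR of data positions = 1⊕1⊕0⊕0⊕0⊕0⊕0 = 0
p8 (pos 8,9,10,11,12,13,14,15): XOR of data positions = 0⊕0⊕1⊕0⊕0⊕0⊕0 = 1
Codeword: 000011010010000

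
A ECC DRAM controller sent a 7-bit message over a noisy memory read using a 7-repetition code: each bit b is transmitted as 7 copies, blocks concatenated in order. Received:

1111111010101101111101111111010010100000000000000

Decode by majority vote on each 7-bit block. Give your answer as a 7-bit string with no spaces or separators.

Block 1 (1111111): 7 ones → 1
Block 2 (0101011): 4 ones → 1
Block 3 (0111110): 5 ones → 1
Block 4 (1111111): 7 ones → 1
Block 5 (0100101): 3 ones → 0
Block 6 (0000000): 0 ones → 0
Block 7 (0000000): 0 ones → 0

1111000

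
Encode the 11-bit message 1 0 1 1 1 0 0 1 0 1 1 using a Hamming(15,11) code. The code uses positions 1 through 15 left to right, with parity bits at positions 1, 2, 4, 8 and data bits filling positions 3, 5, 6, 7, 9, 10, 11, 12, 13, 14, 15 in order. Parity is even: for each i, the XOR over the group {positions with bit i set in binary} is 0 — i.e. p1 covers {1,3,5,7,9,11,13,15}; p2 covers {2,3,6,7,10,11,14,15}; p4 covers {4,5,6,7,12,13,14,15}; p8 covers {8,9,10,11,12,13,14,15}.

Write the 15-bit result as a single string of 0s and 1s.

Place data at non-parity positions: p1 p2 1 p4 0 1 1 p8 1 0 0 1 0 1 1
p1 (pos 1,3,5,7,9,11,13,15): XOR of data positions = 1⊕0⊕1⊕1⊕0⊕0⊕1 = 0
p2 (pos 2,3,6,7,10,11,14,15): XOR of data positions = 1⊕1⊕1⊕0⊕0⊕1⊕1 = 1
p4 (pos 4,5,6,7,12,13,14,15): XOR of data positions = 0⊕1⊕1⊕1⊕0⊕1⊕1 = 1
p8 (pos 8,9,10,11,12,13,14,15): XOR of data positions = 1⊕0⊕0⊕1⊕0⊕1⊕1 = 0
Codeword: 011101101001011

011101101001011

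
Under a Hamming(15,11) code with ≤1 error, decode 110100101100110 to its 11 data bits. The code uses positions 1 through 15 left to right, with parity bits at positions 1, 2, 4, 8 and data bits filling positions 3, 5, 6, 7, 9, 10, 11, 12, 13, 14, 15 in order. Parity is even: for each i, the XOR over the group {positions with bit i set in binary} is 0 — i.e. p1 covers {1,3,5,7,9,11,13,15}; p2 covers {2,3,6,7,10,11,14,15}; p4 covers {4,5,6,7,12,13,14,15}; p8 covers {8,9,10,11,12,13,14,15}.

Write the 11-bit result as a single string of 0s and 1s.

00011100110

s1 (pos 1,3,5,7,9,11,13,15): 1⊕0⊕0⊕1⊕1⊕0⊕1⊕0 = 0
s2 (pos 2,3,6,7,10,11,14,15): 1⊕0⊕0⊕1⊕1⊕0⊕1⊕0 = 0
s4 (pos 4,5,6,7,12,13,14,15): 1⊕0⊕0⊕1⊕0⊕1⊕1⊕0 = 0
s8 (pos 8,9,10,11,12,13,14,15): 0⊕1⊕1⊕0⊕0⊕1⊕1⊕0 = 0
Syndrome s8…s1 = 0000 → no error.
Read data bits from positions 3,5,6,7,9,10,11,12,13,14,15: 00011100110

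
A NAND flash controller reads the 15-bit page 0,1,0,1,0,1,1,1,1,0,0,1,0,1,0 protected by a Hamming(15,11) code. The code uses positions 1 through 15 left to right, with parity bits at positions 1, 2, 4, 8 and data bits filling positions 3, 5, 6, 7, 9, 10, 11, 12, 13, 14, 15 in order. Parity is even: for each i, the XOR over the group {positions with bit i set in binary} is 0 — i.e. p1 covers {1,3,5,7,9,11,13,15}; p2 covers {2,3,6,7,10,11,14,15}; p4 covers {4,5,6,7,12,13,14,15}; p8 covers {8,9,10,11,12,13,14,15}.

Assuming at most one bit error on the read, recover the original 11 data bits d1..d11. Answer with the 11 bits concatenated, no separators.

s1 (pos 1,3,5,7,9,11,13,15): 0⊕0⊕0⊕1⊕1⊕0⊕0⊕0 = 0
s2 (pos 2,3,6,7,10,11,14,15): 1⊕0⊕1⊕1⊕0⊕0⊕1⊕0 = 0
s4 (pos 4,5,6,7,12,13,14,15): 1⊕0⊕1⊕1⊕1⊕0⊕1⊕0 = 1
s8 (pos 8,9,10,11,12,13,14,15): 1⊕1⊕0⊕0⊕1⊕0⊕1⊕0 = 0
Syndrome s8…s1 = 0100 → error at position 4.
Flip position 4: 010101111001010 → 010001111001010
Read data bits from positions 3,5,6,7,9,10,11,12,13,14,15: 00111001010

00111001010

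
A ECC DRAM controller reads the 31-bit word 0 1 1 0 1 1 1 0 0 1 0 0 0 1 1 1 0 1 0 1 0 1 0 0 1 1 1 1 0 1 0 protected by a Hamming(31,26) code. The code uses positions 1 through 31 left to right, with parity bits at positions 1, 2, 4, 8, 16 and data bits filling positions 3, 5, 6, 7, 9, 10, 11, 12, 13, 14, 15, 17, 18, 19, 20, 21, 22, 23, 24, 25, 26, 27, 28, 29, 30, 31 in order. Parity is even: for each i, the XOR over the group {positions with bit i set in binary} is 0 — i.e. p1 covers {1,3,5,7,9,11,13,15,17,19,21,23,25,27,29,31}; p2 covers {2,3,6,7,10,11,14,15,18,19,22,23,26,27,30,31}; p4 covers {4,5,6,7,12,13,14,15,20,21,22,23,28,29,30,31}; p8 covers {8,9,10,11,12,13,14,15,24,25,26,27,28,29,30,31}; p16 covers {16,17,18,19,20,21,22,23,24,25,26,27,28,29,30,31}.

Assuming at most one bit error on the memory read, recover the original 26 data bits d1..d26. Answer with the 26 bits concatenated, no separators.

s1 (pos 1,3,5,7,9,11,13,15,17,19,21,23,25,27,29,31): 0⊕1⊕1⊕1⊕0⊕0⊕0⊕1⊕0⊕0⊕0⊕0⊕1⊕1⊕0⊕0 = 0
s2 (pos 2,3,6,7,10,11,14,15,18,19,22,23,26,27,30,31): 1⊕1⊕1⊕1⊕1⊕0⊕1⊕1⊕1⊕0⊕1⊕0⊕1⊕1⊕1⊕0 = 0
s4 (pos 4,5,6,7,12,13,14,15,20,21,22,23,28,29,30,31): 0⊕1⊕1⊕1⊕0⊕0⊕1⊕1⊕1⊕0⊕1⊕0⊕1⊕0⊕1⊕0 = 1
s8 (pos 8,9,10,11,12,13,14,15,24,25,26,27,28,29,30,31): 0⊕0⊕1⊕0⊕0⊕0⊕1⊕1⊕0⊕1⊕1⊕1⊕1⊕0⊕1⊕0 = 0
s16 (pos 16,17,18,19,20,21,22,23,24,25,26,27,28,29,30,31): 1⊕0⊕1⊕0⊕1⊕0⊕1⊕0⊕0⊕1⊕1⊕1⊕1⊕0⊕1⊕0 = 1
Syndrome s16…s1 = 10100 → error at position 20.
Flip position 20: 0110111001000111010101001111010 → 0110111001000111010001001111010
Read data bits from positions 3,5,6,7,9,10,11,12,13,14,15,17,18,19,20,21,22,23,24,25,26,27,28,29,30,31: 11110100011010001001111010

11110100011010001001111010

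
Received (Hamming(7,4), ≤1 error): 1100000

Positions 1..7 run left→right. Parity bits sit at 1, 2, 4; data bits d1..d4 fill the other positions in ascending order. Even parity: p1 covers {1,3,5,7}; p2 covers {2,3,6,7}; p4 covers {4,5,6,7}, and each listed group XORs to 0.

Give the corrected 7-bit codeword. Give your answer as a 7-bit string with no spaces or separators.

s1 (pos 1,3,5,7): 1⊕0⊕0⊕0 = 1
s2 (pos 2,3,6,7): 1⊕0⊕0⊕0 = 1
s4 (pos 4,5,6,7): 0⊕0⊕0⊕0 = 0
Syndrome s4…s1 = 011 → error at position 3.
Flip position 3: 1100000 → 1110000

1110000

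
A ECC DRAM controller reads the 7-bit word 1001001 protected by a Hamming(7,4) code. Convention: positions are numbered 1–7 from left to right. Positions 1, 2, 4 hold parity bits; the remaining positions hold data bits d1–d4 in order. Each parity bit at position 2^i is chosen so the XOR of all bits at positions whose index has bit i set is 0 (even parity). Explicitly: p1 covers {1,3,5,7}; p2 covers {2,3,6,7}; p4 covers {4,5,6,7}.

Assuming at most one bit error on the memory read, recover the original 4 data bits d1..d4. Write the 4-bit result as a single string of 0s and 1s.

s1 (pos 1,3,5,7): 1⊕0⊕0⊕1 = 0
s2 (pos 2,3,6,7): 0⊕0⊕0⊕1 = 1
s4 (pos 4,5,6,7): 1⊕0⊕0⊕1 = 0
Syndrome s4…s1 = 010 → error at position 2.
Flip position 2: 1001001 → 1101001
Read data bits from positions 3,5,6,7: 0001

0001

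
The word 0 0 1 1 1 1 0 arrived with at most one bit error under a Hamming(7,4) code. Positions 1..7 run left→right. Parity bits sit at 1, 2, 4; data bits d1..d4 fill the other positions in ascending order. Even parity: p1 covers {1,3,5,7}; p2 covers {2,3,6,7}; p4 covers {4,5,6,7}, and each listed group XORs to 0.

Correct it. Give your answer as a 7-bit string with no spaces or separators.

s1 (pos 1,3,5,7): 0⊕1⊕1⊕0 = 0
s2 (pos 2,3,6,7): 0⊕1⊕1⊕0 = 0
s4 (pos 4,5,6,7): 1⊕1⊕1⊕0 = 1
Syndrome s4…s1 = 100 → error at position 4.
Flip position 4: 0011110 → 0010110

0010110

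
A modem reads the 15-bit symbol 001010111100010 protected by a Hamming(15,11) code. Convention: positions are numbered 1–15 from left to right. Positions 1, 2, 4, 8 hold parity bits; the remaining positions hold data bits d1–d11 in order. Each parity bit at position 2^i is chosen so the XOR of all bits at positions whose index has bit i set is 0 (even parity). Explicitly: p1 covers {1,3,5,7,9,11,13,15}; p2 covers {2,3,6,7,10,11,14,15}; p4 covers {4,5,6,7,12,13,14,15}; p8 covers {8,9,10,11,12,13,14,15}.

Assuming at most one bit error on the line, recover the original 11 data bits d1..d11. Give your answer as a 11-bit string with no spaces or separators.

s1 (pos 1,3,5,7,9,11,13,15): 0⊕1⊕1⊕1⊕1⊕0⊕0⊕0 = 0
s2 (pos 2,3,6,7,10,11,14,15): 0⊕1⊕0⊕1⊕1⊕0⊕1⊕0 = 0
s4 (pos 4,5,6,7,12,13,14,15): 0⊕1⊕0⊕1⊕0⊕0⊕1⊕0 = 1
s8 (pos 8,9,10,11,12,13,14,15): 1⊕1⊕1⊕0⊕0⊕0⊕1⊕0 = 0
Syndrome s8…s1 = 0100 → error at position 4.
Flip position 4: 001010111100010 → 001110111100010
Read data bits from positions 3,5,6,7,9,10,11,12,13,14,15: 11011100010

11011100010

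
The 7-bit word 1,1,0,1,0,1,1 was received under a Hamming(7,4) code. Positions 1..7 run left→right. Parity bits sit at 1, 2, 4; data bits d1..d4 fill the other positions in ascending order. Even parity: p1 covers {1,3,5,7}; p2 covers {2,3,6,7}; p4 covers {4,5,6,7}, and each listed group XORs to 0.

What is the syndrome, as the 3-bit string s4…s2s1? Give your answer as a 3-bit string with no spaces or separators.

110

s1 (pos 1,3,5,7): 1⊕0⊕0⊕1 = 0
s2 (pos 2,3,6,7): 1⊕0⊕1⊕1 = 1
s4 (pos 4,5,6,7): 1⊕0⊕1⊕1 = 1
Syndrome s4…s1 = 110 → error at position 6.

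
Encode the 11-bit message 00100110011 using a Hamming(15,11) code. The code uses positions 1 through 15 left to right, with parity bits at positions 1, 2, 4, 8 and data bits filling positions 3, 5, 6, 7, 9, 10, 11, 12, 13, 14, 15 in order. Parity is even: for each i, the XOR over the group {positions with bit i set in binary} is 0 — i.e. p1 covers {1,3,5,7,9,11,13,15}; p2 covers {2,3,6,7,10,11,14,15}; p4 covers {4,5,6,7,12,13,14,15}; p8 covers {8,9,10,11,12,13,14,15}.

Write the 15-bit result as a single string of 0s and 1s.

Place data at non-parity positions: p1 p2 0 p4 0 1 0 p8 0 1 1 0 0 1 1
p1 (pos 1,3,5,7,9,11,13,15): XOR of data positions = 0⊕0⊕0⊕0⊕1⊕0⊕1 = 0
p2 (pos 2,3,6,7,10,11,14,15): XOR of data positions = 0⊕1⊕0⊕1⊕1⊕1⊕1 = 1
p4 (pos 4,5,6,7,12,13,14,15): XOR of data positions = 0⊕1⊕0⊕0⊕0⊕1⊕1 = 1
p8 (pos 8,9,10,11,12,13,14,15): XOR of data positions = 0⊕1⊕1⊕0⊕0⊕1⊕1 = 0
Codeword: 010101000110011

010101000110011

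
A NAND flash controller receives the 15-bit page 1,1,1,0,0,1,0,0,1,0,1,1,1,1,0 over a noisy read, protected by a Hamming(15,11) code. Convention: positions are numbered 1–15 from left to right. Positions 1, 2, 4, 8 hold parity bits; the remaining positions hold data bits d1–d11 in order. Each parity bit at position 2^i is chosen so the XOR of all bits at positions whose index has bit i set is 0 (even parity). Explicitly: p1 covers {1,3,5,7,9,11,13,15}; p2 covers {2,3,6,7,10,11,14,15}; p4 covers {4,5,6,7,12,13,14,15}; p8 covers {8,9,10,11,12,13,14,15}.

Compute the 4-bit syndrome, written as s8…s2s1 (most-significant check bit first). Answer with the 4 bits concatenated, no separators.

1011

s1 (pos 1,3,5,7,9,11,13,15): 1⊕1⊕0⊕0⊕1⊕1⊕1⊕0 = 1
s2 (pos 2,3,6,7,10,11,14,15): 1⊕1⊕1⊕0⊕0⊕1⊕1⊕0 = 1
s4 (pos 4,5,6,7,12,13,14,15): 0⊕0⊕1⊕0⊕1⊕1⊕1⊕0 = 0
s8 (pos 8,9,10,11,12,13,14,15): 0⊕1⊕0⊕1⊕1⊕1⊕1⊕0 = 1
Syndrome s8…s1 = 1011 → error at position 11.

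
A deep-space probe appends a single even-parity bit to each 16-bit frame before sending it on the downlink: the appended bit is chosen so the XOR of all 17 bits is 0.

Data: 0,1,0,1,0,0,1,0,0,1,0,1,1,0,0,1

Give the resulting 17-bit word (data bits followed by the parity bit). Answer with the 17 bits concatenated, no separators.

01010010010110011

XOR of the 16 data bits: 0⊕1⊕0⊕1⊕0⊕0⊕1⊕0⊕0⊕1⊕0⊕1⊕1⊕0⊕0⊕1 = 1
Parity bit = 1 (so all 17 bits XOR to 0).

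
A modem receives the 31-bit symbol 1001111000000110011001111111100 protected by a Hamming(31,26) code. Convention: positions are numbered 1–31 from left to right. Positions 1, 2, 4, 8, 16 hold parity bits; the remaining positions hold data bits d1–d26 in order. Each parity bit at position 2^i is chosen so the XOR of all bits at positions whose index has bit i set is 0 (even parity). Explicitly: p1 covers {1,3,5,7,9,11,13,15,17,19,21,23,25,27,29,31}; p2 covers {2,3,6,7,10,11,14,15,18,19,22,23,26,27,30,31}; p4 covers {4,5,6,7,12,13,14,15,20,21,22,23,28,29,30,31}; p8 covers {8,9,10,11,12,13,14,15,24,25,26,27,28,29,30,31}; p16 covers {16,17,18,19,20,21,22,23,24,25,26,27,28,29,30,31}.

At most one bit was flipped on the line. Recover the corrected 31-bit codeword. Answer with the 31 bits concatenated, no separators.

0001111000000110011001111111100

s1 (pos 1,3,5,7,9,11,13,15,17,19,21,23,25,27,29,31): 1⊕0⊕1⊕1⊕0⊕0⊕0⊕1⊕0⊕1⊕0⊕1⊕1⊕1⊕1⊕0 = 1
s2 (pos 2,3,6,7,10,11,14,15,18,19,22,23,26,27,30,31): 0⊕0⊕1⊕1⊕0⊕0⊕1⊕1⊕1⊕1⊕1⊕1⊕1⊕1⊕0⊕0 = 0
s4 (pos 4,5,6,7,12,13,14,15,20,21,22,23,28,29,30,31): 1⊕1⊕1⊕1⊕0⊕0⊕1⊕1⊕0⊕0⊕1⊕1⊕1⊕1⊕0⊕0 = 0
s8 (pos 8,9,10,11,12,13,14,15,24,25,26,27,28,29,30,31): 0⊕0⊕0⊕0⊕0⊕0⊕1⊕1⊕1⊕1⊕1⊕1⊕1⊕1⊕0⊕0 = 0
s16 (pos 16,17,18,19,20,21,22,23,24,25,26,27,28,29,30,31): 0⊕0⊕1⊕1⊕0⊕0⊕1⊕1⊕1⊕1⊕1⊕1⊕1⊕1⊕0⊕0 = 0
Syndrome s16…s1 = 00001 → error at position 1.
Flip position 1: 1001111000000110011001111111100 → 0001111000000110011001111111100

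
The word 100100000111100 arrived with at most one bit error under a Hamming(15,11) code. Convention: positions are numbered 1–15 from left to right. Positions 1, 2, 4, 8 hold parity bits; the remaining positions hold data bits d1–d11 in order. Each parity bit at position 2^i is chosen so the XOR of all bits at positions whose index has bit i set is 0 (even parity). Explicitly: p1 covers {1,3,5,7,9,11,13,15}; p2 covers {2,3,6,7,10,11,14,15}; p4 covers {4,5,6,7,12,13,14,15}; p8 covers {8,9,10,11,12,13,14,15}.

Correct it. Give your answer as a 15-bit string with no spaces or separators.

100110000111100

s1 (pos 1,3,5,7,9,11,13,15): 1⊕0⊕0⊕0⊕0⊕1⊕1⊕0 = 1
s2 (pos 2,3,6,7,10,11,14,15): 0⊕0⊕0⊕0⊕1⊕1⊕0⊕0 = 0
s4 (pos 4,5,6,7,12,13,14,15): 1⊕0⊕0⊕0⊕1⊕1⊕0⊕0 = 1
s8 (pos 8,9,10,11,12,13,14,15): 0⊕0⊕1⊕1⊕1⊕1⊕0⊕0 = 0
Syndrome s8…s1 = 0101 → error at position 5.
Flip position 5: 100100000111100 → 100110000111100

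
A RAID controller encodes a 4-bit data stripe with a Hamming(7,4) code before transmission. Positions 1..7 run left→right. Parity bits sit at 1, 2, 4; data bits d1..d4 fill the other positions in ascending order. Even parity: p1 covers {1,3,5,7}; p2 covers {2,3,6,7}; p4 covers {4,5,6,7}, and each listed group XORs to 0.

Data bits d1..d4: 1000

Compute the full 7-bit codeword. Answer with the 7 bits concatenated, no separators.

Place data at non-parity positions: p1 p2 1 p4 0 0 0
p1 (pos 1,3,5,7): XOR of data positions = 1⊕0⊕0 = 1
p2 (pos 2,3,6,7): XOR of data positions = 1⊕0⊕0 = 1
p4 (pos 4,5,6,7): XOR of data positions = 0⊕0⊕0 = 0
Codeword: 1110000

1110000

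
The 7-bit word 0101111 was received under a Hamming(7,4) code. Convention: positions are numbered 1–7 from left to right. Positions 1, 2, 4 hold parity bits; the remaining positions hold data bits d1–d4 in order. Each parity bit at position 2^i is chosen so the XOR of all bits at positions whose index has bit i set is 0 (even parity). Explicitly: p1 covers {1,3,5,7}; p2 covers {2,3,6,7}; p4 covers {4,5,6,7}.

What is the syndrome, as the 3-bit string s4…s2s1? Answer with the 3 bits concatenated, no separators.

s1 (pos 1,3,5,7): 0⊕0⊕1⊕1 = 0
s2 (pos 2,3,6,7): 1⊕0⊕1⊕1 = 1
s4 (pos 4,5,6,7): 1⊕1⊕1⊕1 = 0
Syndrome s4…s1 = 010 → error at position 2.

010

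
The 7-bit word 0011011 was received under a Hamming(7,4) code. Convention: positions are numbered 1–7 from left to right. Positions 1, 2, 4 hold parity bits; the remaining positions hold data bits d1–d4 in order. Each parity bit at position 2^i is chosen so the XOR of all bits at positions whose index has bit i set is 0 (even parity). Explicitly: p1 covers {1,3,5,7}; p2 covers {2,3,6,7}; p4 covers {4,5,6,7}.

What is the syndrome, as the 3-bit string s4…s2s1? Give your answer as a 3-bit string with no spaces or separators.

110

s1 (pos 1,3,5,7): 0⊕1⊕0⊕1 = 0
s2 (pos 2,3,6,7): 0⊕1⊕1⊕1 = 1
s4 (pos 4,5,6,7): 1⊕0⊕1⊕1 = 1
Syndrome s4…s1 = 110 → error at position 6.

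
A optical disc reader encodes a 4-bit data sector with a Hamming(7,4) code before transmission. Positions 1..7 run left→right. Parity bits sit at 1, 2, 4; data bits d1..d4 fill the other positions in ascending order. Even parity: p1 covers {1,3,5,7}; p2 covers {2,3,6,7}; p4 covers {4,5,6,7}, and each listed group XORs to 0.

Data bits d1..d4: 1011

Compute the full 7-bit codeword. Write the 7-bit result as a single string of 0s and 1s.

0110011

Place data at non-parity positions: p1 p2 1 p4 0 1 1
p1 (pos 1,3,5,7): XOR of data positions = 1⊕0⊕1 = 0
p2 (pos 2,3,6,7): XOR of data positions = 1⊕1⊕1 = 1
p4 (pos 4,5,6,7): XOR of data positions = 0⊕1⊕1 = 0
Codeword: 0110011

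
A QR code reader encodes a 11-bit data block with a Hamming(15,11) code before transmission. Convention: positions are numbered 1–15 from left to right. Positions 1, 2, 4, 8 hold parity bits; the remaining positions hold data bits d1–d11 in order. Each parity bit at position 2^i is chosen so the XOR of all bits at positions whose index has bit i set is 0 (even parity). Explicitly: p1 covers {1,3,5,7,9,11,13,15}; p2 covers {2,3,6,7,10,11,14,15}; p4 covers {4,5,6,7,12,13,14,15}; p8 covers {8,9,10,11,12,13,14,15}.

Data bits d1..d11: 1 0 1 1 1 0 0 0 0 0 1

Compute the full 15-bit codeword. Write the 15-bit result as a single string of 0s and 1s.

001101101000001

Place data at non-parity positions: p1 p2 1 p4 0 1 1 p8 1 0 0 0 0 0 1
p1 (pos 1,3,5,7,9,11,13,15): XOR of data positions = 1⊕0⊕1⊕1⊕0⊕0⊕1 = 0
p2 (pos 2,3,6,7,10,11,14,15): XOR of data positions = 1⊕1⊕1⊕0⊕0⊕0⊕1 = 0
p4 (pos 4,5,6,7,12,13,14,15): XOR of data positions = 0⊕1⊕1⊕0⊕0⊕0⊕1 = 1
p8 (pos 8,9,10,11,12,13,14,15): XOR of data positions = 1⊕0⊕0⊕0⊕0⊕0⊕1 = 0
Codeword: 001101101000001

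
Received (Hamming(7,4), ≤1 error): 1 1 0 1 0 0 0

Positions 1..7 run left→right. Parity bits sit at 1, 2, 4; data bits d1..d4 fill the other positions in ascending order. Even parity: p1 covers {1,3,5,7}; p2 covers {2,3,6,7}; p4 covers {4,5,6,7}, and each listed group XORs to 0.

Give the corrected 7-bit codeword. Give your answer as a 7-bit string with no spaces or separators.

s1 (pos 1,3,5,7): 1⊕0⊕0⊕0 = 1
s2 (pos 2,3,6,7): 1⊕0⊕0⊕0 = 1
s4 (pos 4,5,6,7): 1⊕0⊕0⊕0 = 1
Syndrome s4…s1 = 111 → error at position 7.
Flip position 7: 1101000 → 1101001

1101001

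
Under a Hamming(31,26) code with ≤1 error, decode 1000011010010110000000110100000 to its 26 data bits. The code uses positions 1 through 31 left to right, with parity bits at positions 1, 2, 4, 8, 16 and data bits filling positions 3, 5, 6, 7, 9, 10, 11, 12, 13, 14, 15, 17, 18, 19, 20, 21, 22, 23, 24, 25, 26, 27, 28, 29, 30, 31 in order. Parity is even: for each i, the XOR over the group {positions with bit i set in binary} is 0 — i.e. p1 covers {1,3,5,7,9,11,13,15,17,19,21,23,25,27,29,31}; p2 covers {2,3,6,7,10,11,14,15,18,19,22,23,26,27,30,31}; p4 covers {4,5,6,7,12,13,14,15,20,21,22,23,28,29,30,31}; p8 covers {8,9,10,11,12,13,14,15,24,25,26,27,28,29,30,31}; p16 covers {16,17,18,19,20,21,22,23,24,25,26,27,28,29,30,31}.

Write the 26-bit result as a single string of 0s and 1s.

s1 (pos 1,3,5,7,9,11,13,15,17,19,21,23,25,27,29,31): 1⊕0⊕0⊕1⊕1⊕0⊕0⊕1⊕0⊕0⊕0⊕1⊕0⊕0⊕0⊕0 = 1
s2 (pos 2,3,6,7,10,11,14,15,18,19,22,23,26,27,30,31): 0⊕0⊕1⊕1⊕0⊕0⊕1⊕1⊕0⊕0⊕0⊕1⊕1⊕0⊕0⊕0 = 0
s4 (pos 4,5,6,7,12,13,14,15,20,21,22,23,28,29,30,31): 0⊕0⊕1⊕1⊕1⊕0⊕1⊕1⊕0⊕0⊕0⊕1⊕0⊕0⊕0⊕0 = 0
s8 (pos 8,9,10,11,12,13,14,15,24,25,26,27,28,29,30,31): 0⊕1⊕0⊕0⊕1⊕0⊕1⊕1⊕1⊕0⊕1⊕0⊕0⊕0⊕0⊕0 = 0
s16 (pos 16,17,18,19,20,21,22,23,24,25,26,27,28,29,30,31): 0⊕0⊕0⊕0⊕0⊕0⊕0⊕1⊕1⊕0⊕1⊕0⊕0⊕0⊕0⊕0 = 1
Syndrome s16…s1 = 10001 → error at position 17.
Flip position 17: 1000011010010110000000110100000 → 1000011010010110100000110100000
Read data bits from positions 3,5,6,7,9,10,11,12,13,14,15,17,18,19,20,21,22,23,24,25,26,27,28,29,30,31: 00111001011100000110100000

00111001011100000110100000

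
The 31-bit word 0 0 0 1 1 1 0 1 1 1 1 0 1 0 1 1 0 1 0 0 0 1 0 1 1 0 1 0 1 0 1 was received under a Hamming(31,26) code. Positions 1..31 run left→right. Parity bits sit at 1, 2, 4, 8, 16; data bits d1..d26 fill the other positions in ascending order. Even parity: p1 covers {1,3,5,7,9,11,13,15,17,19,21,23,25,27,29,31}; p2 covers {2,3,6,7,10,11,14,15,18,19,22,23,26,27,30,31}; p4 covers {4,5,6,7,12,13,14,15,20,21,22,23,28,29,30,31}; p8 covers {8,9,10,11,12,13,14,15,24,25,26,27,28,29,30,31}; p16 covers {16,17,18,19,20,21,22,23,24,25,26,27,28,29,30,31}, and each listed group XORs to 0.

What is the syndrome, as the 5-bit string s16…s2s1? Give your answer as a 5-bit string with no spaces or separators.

s1 (pos 1,3,5,7,9,11,13,15,17,19,21,23,25,27,29,31): 0⊕0⊕1⊕0⊕1⊕1⊕1⊕1⊕0⊕0⊕0⊕0⊕1⊕1⊕1⊕1 = 1
s2 (pos 2,3,6,7,10,11,14,15,18,19,22,23,26,27,30,31): 0⊕0⊕1⊕0⊕1⊕1⊕0⊕1⊕1⊕0⊕1⊕0⊕0⊕1⊕0⊕1 = 0
s4 (pos 4,5,6,7,12,13,14,15,20,21,22,23,28,29,30,31): 1⊕1⊕1⊕0⊕0⊕1⊕0⊕1⊕0⊕0⊕1⊕0⊕0⊕1⊕0⊕1 = 0
s8 (pos 8,9,10,11,12,13,14,15,24,25,26,27,28,29,30,31): 1⊕1⊕1⊕1⊕0⊕1⊕0⊕1⊕1⊕1⊕0⊕1⊕0⊕1⊕0⊕1 = 1
s16 (pos 16,17,18,19,20,21,22,23,24,25,26,27,28,29,30,31): 1⊕0⊕1⊕0⊕0⊕0⊕1⊕0⊕1⊕1⊕0⊕1⊕0⊕1⊕0⊕1 = 0
Syndrome s16…s1 = 01001 → error at position 9.

01001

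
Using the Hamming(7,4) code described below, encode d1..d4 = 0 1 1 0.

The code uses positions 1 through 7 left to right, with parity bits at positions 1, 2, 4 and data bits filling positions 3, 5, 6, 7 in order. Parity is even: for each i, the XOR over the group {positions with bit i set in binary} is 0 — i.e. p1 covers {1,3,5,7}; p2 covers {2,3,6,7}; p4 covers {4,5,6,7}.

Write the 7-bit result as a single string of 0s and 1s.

Place data at non-parity positions: p1 p2 0 p4 1 1 0
p1 (pos 1,3,5,7): XOR of data positions = 0⊕1⊕0 = 1
p2 (pos 2,3,6,7): XOR of data positions = 0⊕1⊕0 = 1
p4 (pos 4,5,6,7): XOR of data positions = 1⊕1⊕0 = 0
Codeword: 1100110

1100110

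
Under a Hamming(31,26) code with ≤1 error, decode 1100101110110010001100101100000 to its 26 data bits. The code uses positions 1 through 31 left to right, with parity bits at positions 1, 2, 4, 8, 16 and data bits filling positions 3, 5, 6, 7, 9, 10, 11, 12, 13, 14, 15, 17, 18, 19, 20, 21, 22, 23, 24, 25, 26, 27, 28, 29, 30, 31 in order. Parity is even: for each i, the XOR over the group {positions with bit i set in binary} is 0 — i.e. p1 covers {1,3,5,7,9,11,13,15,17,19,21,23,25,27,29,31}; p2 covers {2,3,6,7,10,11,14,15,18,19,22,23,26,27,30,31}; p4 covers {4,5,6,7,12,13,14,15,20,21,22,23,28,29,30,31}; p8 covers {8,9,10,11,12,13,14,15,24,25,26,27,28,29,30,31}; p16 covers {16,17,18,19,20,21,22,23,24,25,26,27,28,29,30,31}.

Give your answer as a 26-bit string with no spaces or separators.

01011011001001100101110000

s1 (pos 1,3,5,7,9,11,13,15,17,19,21,23,25,27,29,31): 1⊕0⊕1⊕1⊕1⊕1⊕0⊕1⊕0⊕1⊕0⊕1⊕1⊕0⊕0⊕0 = 1
s2 (pos 2,3,6,7,10,11,14,15,18,19,22,23,26,27,30,31): 1⊕0⊕0⊕1⊕0⊕1⊕0⊕1⊕0⊕1⊕0⊕1⊕1⊕0⊕0⊕0 = 1
s4 (pos 4,5,6,7,12,13,14,15,20,21,22,23,28,29,30,31): 0⊕1⊕0⊕1⊕1⊕0⊕0⊕1⊕1⊕0⊕0⊕1⊕0⊕0⊕0⊕0 = 0
s8 (pos 8,9,10,11,12,13,14,15,24,25,26,27,28,29,30,31): 1⊕1⊕0⊕1⊕1⊕0⊕0⊕1⊕0⊕1⊕1⊕0⊕0⊕0⊕0⊕0 = 1
s16 (pos 16,17,18,19,20,21,22,23,24,25,26,27,28,29,30,31): 0⊕0⊕0⊕1⊕1⊕0⊕0⊕1⊕0⊕1⊕1⊕0⊕0⊕0⊕0⊕0 = 1
Syndrome s16…s1 = 11011 → error at position 27.
Flip position 27: 1100101110110010001100101100000 → 1100101110110010001100101110000
Read data bits from positions 3,5,6,7,9,10,11,12,13,14,15,17,18,19,20,21,22,23,24,25,26,27,28,29,30,31: 01011011001001100101110000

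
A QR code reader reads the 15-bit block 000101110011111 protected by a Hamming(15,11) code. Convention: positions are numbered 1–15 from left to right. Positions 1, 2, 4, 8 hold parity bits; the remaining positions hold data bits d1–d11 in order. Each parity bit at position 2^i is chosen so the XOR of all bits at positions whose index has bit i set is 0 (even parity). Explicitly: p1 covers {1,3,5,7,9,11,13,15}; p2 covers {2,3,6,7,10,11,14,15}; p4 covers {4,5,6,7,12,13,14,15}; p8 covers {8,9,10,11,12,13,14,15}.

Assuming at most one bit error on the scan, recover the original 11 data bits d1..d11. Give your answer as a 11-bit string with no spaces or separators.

s1 (pos 1,3,5,7,9,11,13,15): 0⊕0⊕0⊕1⊕0⊕1⊕1⊕1 = 0
s2 (pos 2,3,6,7,10,11,14,15): 0⊕0⊕1⊕1⊕0⊕1⊕1⊕1 = 1
s4 (pos 4,5,6,7,12,13,14,15): 1⊕0⊕1⊕1⊕1⊕1⊕1⊕1 = 1
s8 (pos 8,9,10,11,12,13,14,15): 1⊕0⊕0⊕1⊕1⊕1⊕1⊕1 = 0
Syndrome s8…s1 = 0110 → error at position 6.
Flip position 6: 000101110011111 → 000100110011111
Read data bits from positions 3,5,6,7,9,10,11,12,13,14,15: 00010011111

00010011111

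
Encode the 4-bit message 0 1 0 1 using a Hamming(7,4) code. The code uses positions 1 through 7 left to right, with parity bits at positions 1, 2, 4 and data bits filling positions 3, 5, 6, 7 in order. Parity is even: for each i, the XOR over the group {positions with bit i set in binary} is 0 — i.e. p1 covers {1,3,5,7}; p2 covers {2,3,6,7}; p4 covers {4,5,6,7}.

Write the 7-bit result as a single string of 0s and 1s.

0100101

Place data at non-parity positions: p1 p2 0 p4 1 0 1
p1 (pos 1,3,5,7): XOR of data positions = 0⊕1⊕1 = 0
p2 (pos 2,3,6,7): XOR of data positions = 0⊕0⊕1 = 1
p4 (pos 4,5,6,7): XOR of data positions = 1⊕0⊕1 = 0
Codeword: 0100101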